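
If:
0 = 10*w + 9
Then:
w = -9/10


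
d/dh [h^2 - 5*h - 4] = 2*h - 5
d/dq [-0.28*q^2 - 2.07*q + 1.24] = -0.56*q - 2.07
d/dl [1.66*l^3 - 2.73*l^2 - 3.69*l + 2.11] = 4.98*l^2 - 5.46*l - 3.69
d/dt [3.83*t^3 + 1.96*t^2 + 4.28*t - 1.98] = 11.49*t^2 + 3.92*t + 4.28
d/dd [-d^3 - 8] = -3*d^2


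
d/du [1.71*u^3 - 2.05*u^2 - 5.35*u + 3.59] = 5.13*u^2 - 4.1*u - 5.35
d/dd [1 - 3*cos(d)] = 3*sin(d)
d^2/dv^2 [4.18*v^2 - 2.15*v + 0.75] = 8.36000000000000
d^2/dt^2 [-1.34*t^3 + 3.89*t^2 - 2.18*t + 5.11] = 7.78 - 8.04*t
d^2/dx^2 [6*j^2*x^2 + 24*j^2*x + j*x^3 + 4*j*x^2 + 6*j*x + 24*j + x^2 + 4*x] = 12*j^2 + 6*j*x + 8*j + 2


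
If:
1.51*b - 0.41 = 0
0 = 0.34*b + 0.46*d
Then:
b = 0.27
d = -0.20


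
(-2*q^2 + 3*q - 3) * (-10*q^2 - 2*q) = 20*q^4 - 26*q^3 + 24*q^2 + 6*q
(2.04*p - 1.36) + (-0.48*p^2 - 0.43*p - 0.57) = -0.48*p^2 + 1.61*p - 1.93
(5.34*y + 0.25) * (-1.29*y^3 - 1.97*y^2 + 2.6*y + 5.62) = -6.8886*y^4 - 10.8423*y^3 + 13.3915*y^2 + 30.6608*y + 1.405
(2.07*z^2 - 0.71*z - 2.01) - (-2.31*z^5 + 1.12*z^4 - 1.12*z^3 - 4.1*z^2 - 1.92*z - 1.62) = 2.31*z^5 - 1.12*z^4 + 1.12*z^3 + 6.17*z^2 + 1.21*z - 0.39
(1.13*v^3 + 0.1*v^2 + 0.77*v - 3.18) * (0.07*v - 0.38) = 0.0791*v^4 - 0.4224*v^3 + 0.0159*v^2 - 0.5152*v + 1.2084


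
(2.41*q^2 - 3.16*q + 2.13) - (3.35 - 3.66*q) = 2.41*q^2 + 0.5*q - 1.22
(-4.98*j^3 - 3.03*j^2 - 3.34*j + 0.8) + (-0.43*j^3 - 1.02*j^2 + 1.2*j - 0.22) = -5.41*j^3 - 4.05*j^2 - 2.14*j + 0.58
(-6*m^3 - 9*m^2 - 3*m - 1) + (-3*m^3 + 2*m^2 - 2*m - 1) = -9*m^3 - 7*m^2 - 5*m - 2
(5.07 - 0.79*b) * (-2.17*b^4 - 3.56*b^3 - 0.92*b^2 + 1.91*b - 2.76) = 1.7143*b^5 - 8.1895*b^4 - 17.3224*b^3 - 6.1733*b^2 + 11.8641*b - 13.9932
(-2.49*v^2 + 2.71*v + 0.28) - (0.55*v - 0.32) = -2.49*v^2 + 2.16*v + 0.6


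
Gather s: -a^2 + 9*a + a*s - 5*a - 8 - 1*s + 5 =-a^2 + 4*a + s*(a - 1) - 3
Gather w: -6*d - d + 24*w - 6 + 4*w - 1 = -7*d + 28*w - 7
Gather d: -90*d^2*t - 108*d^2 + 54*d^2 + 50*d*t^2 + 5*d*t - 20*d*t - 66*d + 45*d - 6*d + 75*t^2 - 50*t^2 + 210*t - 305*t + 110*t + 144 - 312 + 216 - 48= d^2*(-90*t - 54) + d*(50*t^2 - 15*t - 27) + 25*t^2 + 15*t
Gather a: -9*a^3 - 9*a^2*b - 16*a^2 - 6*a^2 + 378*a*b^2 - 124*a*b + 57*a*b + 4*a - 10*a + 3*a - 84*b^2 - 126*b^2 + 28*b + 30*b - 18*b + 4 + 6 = -9*a^3 + a^2*(-9*b - 22) + a*(378*b^2 - 67*b - 3) - 210*b^2 + 40*b + 10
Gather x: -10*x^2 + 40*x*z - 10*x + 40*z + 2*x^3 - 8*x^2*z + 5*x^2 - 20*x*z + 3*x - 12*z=2*x^3 + x^2*(-8*z - 5) + x*(20*z - 7) + 28*z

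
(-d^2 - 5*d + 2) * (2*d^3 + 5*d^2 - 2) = -2*d^5 - 15*d^4 - 21*d^3 + 12*d^2 + 10*d - 4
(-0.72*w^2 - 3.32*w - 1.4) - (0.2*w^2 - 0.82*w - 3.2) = -0.92*w^2 - 2.5*w + 1.8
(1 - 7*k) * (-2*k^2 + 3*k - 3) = 14*k^3 - 23*k^2 + 24*k - 3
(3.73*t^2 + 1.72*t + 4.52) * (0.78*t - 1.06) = 2.9094*t^3 - 2.6122*t^2 + 1.7024*t - 4.7912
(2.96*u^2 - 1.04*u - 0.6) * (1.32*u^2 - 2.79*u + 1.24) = 3.9072*u^4 - 9.6312*u^3 + 5.78*u^2 + 0.3844*u - 0.744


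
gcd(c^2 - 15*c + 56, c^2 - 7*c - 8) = c - 8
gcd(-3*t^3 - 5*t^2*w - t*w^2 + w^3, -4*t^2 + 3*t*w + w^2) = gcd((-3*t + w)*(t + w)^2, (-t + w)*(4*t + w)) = 1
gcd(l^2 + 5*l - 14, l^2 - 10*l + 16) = l - 2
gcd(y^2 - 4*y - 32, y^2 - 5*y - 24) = y - 8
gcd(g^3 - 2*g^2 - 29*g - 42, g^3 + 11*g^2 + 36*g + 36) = g^2 + 5*g + 6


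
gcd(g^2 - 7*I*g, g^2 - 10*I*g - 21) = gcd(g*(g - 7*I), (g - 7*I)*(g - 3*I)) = g - 7*I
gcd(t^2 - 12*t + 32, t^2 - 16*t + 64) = t - 8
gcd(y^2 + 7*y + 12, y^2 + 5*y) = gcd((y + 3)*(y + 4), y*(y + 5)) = 1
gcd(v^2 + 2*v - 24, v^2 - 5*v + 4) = v - 4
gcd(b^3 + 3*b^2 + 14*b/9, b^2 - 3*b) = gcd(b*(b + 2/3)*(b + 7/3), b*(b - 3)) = b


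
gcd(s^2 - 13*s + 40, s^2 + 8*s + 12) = 1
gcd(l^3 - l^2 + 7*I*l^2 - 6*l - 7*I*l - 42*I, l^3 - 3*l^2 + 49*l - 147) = l^2 + l*(-3 + 7*I) - 21*I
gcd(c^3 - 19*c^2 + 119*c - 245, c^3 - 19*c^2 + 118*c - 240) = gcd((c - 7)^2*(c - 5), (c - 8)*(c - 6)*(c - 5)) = c - 5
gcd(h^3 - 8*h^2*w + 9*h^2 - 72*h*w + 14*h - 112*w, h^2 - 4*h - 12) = h + 2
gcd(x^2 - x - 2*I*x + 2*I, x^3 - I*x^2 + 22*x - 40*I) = x - 2*I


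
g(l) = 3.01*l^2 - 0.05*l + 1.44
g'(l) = 6.02*l - 0.05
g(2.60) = 21.66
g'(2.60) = 15.60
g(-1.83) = 11.61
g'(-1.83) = -11.07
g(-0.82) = 3.50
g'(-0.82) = -4.99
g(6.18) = 116.09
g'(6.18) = 37.15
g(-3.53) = 39.12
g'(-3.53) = -21.30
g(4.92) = 74.06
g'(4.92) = 29.57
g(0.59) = 2.46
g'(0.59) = 3.50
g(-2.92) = 27.25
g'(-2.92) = -17.63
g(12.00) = 434.28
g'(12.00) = 72.19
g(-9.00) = 245.70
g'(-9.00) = -54.23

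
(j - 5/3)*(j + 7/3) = j^2 + 2*j/3 - 35/9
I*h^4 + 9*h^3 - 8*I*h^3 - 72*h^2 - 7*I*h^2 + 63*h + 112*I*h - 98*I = (h - 7)*(h - 7*I)*(h - 2*I)*(I*h - I)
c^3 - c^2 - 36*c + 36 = (c - 6)*(c - 1)*(c + 6)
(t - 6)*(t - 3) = t^2 - 9*t + 18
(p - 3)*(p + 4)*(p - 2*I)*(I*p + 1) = I*p^4 + 3*p^3 + I*p^3 + 3*p^2 - 14*I*p^2 - 36*p - 2*I*p + 24*I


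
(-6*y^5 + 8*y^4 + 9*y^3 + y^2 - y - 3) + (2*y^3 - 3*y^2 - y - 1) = -6*y^5 + 8*y^4 + 11*y^3 - 2*y^2 - 2*y - 4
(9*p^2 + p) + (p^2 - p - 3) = 10*p^2 - 3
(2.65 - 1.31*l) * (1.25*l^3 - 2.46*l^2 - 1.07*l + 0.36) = -1.6375*l^4 + 6.5351*l^3 - 5.1173*l^2 - 3.3071*l + 0.954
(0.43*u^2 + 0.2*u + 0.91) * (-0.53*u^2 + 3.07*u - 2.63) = -0.2279*u^4 + 1.2141*u^3 - 0.9992*u^2 + 2.2677*u - 2.3933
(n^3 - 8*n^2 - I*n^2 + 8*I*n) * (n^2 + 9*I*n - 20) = n^5 - 8*n^4 + 8*I*n^4 - 11*n^3 - 64*I*n^3 + 88*n^2 + 20*I*n^2 - 160*I*n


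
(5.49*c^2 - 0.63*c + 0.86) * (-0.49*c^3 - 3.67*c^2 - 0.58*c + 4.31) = -2.6901*c^5 - 19.8396*c^4 - 1.2935*c^3 + 20.8711*c^2 - 3.2141*c + 3.7066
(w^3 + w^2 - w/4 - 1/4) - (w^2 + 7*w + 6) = w^3 - 29*w/4 - 25/4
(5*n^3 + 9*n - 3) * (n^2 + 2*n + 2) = 5*n^5 + 10*n^4 + 19*n^3 + 15*n^2 + 12*n - 6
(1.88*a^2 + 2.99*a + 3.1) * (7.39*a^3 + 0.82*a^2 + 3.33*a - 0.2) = 13.8932*a^5 + 23.6377*a^4 + 31.6212*a^3 + 12.1227*a^2 + 9.725*a - 0.62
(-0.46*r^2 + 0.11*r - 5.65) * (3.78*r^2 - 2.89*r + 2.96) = -1.7388*r^4 + 1.7452*r^3 - 23.0365*r^2 + 16.6541*r - 16.724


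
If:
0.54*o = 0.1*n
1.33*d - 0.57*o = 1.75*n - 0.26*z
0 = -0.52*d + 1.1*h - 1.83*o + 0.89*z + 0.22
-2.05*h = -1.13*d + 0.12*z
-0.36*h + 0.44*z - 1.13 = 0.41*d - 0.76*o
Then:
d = -3.08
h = -1.65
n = -2.34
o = -0.43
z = -0.90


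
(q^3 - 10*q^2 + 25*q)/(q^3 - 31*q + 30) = q*(q - 5)/(q^2 + 5*q - 6)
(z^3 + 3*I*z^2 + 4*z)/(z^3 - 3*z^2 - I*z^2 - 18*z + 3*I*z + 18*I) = z*(z + 4*I)/(z^2 - 3*z - 18)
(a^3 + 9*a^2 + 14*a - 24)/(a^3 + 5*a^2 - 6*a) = (a + 4)/a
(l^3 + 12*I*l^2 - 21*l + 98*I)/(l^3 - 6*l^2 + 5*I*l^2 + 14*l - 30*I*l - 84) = (l + 7*I)/(l - 6)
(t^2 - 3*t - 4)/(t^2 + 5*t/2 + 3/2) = 2*(t - 4)/(2*t + 3)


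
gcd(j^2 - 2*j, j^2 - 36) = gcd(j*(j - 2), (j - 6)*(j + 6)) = 1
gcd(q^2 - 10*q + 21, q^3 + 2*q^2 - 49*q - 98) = q - 7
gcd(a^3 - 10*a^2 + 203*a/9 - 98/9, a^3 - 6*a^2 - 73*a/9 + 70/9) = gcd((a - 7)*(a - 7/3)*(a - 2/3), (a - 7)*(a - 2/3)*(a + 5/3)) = a^2 - 23*a/3 + 14/3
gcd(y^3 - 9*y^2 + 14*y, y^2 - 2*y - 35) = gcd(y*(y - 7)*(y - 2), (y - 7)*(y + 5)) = y - 7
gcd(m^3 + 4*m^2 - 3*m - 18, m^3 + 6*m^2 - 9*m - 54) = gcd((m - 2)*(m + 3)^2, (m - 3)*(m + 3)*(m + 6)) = m + 3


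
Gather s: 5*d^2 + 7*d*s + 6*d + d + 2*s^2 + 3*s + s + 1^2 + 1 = 5*d^2 + 7*d + 2*s^2 + s*(7*d + 4) + 2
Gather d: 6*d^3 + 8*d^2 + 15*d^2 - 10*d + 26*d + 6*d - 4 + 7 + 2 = 6*d^3 + 23*d^2 + 22*d + 5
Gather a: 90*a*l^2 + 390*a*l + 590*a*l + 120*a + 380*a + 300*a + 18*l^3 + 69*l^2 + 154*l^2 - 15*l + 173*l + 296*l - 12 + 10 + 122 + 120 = a*(90*l^2 + 980*l + 800) + 18*l^3 + 223*l^2 + 454*l + 240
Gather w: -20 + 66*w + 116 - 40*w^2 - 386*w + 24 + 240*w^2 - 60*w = 200*w^2 - 380*w + 120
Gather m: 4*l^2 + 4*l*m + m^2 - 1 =4*l^2 + 4*l*m + m^2 - 1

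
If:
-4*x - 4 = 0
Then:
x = -1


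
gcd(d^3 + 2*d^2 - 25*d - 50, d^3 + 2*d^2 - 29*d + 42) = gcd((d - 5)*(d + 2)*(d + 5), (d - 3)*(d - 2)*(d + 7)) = 1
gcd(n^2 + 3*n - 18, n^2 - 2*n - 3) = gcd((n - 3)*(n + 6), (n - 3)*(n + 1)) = n - 3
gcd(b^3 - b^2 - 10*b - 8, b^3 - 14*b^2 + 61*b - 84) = b - 4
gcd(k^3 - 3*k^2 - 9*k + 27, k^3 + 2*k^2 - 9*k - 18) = k^2 - 9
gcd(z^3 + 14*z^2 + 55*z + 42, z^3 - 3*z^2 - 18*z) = 1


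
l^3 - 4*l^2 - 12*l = l*(l - 6)*(l + 2)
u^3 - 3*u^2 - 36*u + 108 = (u - 6)*(u - 3)*(u + 6)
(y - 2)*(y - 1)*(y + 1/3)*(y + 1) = y^4 - 5*y^3/3 - 5*y^2/3 + 5*y/3 + 2/3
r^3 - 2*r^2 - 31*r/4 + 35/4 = (r - 7/2)*(r - 1)*(r + 5/2)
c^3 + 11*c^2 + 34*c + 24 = (c + 1)*(c + 4)*(c + 6)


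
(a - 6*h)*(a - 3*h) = a^2 - 9*a*h + 18*h^2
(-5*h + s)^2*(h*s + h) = 25*h^3*s + 25*h^3 - 10*h^2*s^2 - 10*h^2*s + h*s^3 + h*s^2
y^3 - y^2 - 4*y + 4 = (y - 2)*(y - 1)*(y + 2)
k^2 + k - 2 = (k - 1)*(k + 2)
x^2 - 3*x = x*(x - 3)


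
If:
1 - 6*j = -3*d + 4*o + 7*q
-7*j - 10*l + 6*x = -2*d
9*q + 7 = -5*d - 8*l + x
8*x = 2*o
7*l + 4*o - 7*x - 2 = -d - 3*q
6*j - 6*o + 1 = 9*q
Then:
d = -154/8487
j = 14/123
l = 1291/8487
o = 1480/943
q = -2431/2829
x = 370/943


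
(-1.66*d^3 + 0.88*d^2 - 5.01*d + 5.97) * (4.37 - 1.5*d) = 2.49*d^4 - 8.5742*d^3 + 11.3606*d^2 - 30.8487*d + 26.0889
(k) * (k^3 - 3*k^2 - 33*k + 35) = k^4 - 3*k^3 - 33*k^2 + 35*k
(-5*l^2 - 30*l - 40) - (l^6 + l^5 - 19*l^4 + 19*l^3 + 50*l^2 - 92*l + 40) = -l^6 - l^5 + 19*l^4 - 19*l^3 - 55*l^2 + 62*l - 80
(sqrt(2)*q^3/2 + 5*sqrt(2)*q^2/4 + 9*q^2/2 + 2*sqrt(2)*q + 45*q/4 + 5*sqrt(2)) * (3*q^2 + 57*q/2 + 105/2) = 3*sqrt(2)*q^5/2 + 27*q^4/2 + 18*sqrt(2)*q^4 + 543*sqrt(2)*q^3/8 + 162*q^3 + 1101*sqrt(2)*q^2/8 + 4455*q^2/8 + 495*sqrt(2)*q/2 + 4725*q/8 + 525*sqrt(2)/2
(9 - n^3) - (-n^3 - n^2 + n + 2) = n^2 - n + 7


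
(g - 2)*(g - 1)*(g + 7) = g^3 + 4*g^2 - 19*g + 14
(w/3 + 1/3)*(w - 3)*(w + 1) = w^3/3 - w^2/3 - 5*w/3 - 1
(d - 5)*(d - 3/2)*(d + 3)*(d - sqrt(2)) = d^4 - 7*d^3/2 - sqrt(2)*d^3 - 12*d^2 + 7*sqrt(2)*d^2/2 + 12*sqrt(2)*d + 45*d/2 - 45*sqrt(2)/2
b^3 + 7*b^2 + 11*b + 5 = (b + 1)^2*(b + 5)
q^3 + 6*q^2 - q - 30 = (q - 2)*(q + 3)*(q + 5)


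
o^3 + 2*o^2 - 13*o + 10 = (o - 2)*(o - 1)*(o + 5)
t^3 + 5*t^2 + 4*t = t*(t + 1)*(t + 4)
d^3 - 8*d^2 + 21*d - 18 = (d - 3)^2*(d - 2)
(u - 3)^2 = u^2 - 6*u + 9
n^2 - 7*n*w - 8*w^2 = (n - 8*w)*(n + w)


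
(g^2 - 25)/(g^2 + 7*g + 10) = (g - 5)/(g + 2)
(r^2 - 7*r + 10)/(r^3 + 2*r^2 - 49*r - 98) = (r^2 - 7*r + 10)/(r^3 + 2*r^2 - 49*r - 98)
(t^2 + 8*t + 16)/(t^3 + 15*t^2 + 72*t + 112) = 1/(t + 7)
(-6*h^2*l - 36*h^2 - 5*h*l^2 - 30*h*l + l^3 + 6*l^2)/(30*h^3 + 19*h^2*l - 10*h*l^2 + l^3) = (-l - 6)/(5*h - l)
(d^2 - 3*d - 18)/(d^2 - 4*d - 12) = (d + 3)/(d + 2)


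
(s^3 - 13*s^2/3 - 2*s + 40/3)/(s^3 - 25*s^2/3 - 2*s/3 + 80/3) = (s - 4)/(s - 8)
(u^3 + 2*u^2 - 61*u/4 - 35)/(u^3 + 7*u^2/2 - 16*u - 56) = (u + 5/2)/(u + 4)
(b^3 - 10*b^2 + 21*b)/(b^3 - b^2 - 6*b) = (b - 7)/(b + 2)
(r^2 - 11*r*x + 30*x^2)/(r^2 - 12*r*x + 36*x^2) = (-r + 5*x)/(-r + 6*x)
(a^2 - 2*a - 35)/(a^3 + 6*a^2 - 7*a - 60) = (a - 7)/(a^2 + a - 12)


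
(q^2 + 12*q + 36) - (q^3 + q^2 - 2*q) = -q^3 + 14*q + 36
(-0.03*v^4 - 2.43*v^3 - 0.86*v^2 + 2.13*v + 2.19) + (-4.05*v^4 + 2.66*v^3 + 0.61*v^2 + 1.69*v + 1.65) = -4.08*v^4 + 0.23*v^3 - 0.25*v^2 + 3.82*v + 3.84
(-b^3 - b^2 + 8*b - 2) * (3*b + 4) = -3*b^4 - 7*b^3 + 20*b^2 + 26*b - 8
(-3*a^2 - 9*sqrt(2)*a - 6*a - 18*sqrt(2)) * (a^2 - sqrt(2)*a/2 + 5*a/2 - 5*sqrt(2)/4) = -3*a^4 - 27*a^3/2 - 15*sqrt(2)*a^3/2 - 135*sqrt(2)*a^2/4 - 6*a^2 - 75*sqrt(2)*a/2 + 81*a/2 + 45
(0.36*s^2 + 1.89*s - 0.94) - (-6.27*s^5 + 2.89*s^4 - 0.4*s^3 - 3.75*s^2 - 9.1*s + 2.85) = 6.27*s^5 - 2.89*s^4 + 0.4*s^3 + 4.11*s^2 + 10.99*s - 3.79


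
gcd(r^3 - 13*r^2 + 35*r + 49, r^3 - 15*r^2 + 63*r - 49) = r^2 - 14*r + 49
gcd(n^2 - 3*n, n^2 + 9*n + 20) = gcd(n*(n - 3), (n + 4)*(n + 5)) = 1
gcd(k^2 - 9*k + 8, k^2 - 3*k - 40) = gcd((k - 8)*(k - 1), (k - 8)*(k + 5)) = k - 8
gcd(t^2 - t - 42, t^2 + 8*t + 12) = t + 6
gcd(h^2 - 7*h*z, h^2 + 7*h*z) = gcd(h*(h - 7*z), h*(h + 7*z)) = h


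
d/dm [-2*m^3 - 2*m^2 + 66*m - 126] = -6*m^2 - 4*m + 66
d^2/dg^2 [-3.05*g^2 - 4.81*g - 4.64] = -6.10000000000000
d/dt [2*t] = 2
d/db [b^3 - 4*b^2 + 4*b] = 3*b^2 - 8*b + 4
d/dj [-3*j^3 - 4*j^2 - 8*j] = -9*j^2 - 8*j - 8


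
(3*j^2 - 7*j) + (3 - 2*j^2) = j^2 - 7*j + 3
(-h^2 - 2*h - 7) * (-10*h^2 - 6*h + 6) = 10*h^4 + 26*h^3 + 76*h^2 + 30*h - 42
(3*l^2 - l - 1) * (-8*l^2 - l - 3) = -24*l^4 + 5*l^3 + 4*l + 3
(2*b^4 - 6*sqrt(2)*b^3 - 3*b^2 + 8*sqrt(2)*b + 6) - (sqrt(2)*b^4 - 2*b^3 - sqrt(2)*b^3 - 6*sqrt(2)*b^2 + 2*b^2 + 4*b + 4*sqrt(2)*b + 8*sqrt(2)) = -sqrt(2)*b^4 + 2*b^4 - 5*sqrt(2)*b^3 + 2*b^3 - 5*b^2 + 6*sqrt(2)*b^2 - 4*b + 4*sqrt(2)*b - 8*sqrt(2) + 6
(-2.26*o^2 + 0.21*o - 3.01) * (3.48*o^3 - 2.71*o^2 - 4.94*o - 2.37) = -7.8648*o^5 + 6.8554*o^4 + 0.120500000000002*o^3 + 12.4759*o^2 + 14.3717*o + 7.1337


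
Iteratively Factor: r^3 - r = (r)*(r^2 - 1) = r*(r + 1)*(r - 1)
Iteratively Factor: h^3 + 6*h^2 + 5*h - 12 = (h + 3)*(h^2 + 3*h - 4) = (h + 3)*(h + 4)*(h - 1)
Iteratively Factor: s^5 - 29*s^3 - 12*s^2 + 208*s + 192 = (s - 4)*(s^4 + 4*s^3 - 13*s^2 - 64*s - 48) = (s - 4)^2*(s^3 + 8*s^2 + 19*s + 12) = (s - 4)^2*(s + 3)*(s^2 + 5*s + 4) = (s - 4)^2*(s + 3)*(s + 4)*(s + 1)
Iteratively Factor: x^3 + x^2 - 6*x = (x + 3)*(x^2 - 2*x) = (x - 2)*(x + 3)*(x)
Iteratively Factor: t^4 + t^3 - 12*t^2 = (t)*(t^3 + t^2 - 12*t) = t*(t + 4)*(t^2 - 3*t) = t*(t - 3)*(t + 4)*(t)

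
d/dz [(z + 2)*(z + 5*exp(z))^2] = (z + 5*exp(z))*(z + 2*(z + 2)*(5*exp(z) + 1) + 5*exp(z))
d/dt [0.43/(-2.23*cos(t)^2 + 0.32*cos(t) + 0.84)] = (0.1376 - 1.9178*cos(t))*sin(t)/(-2.23*cos(t)^2 + 0.32*cos(t) + 0.84)^2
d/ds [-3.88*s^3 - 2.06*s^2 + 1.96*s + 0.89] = -11.64*s^2 - 4.12*s + 1.96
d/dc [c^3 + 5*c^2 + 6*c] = 3*c^2 + 10*c + 6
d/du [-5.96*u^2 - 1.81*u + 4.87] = -11.92*u - 1.81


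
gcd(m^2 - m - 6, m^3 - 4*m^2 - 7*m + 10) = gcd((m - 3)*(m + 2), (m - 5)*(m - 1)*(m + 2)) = m + 2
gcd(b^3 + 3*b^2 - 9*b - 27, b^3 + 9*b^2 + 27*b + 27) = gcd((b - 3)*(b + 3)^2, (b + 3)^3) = b^2 + 6*b + 9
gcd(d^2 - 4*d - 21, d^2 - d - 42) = d - 7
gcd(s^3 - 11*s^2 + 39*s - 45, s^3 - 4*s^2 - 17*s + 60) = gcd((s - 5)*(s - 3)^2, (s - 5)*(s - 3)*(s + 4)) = s^2 - 8*s + 15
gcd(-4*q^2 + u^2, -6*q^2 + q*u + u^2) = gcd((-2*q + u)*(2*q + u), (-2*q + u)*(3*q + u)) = 2*q - u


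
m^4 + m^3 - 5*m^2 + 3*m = m*(m - 1)^2*(m + 3)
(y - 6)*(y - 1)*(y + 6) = y^3 - y^2 - 36*y + 36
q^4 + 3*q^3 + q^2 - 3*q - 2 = (q - 1)*(q + 1)^2*(q + 2)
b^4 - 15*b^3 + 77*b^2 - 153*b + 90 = (b - 6)*(b - 5)*(b - 3)*(b - 1)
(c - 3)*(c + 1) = c^2 - 2*c - 3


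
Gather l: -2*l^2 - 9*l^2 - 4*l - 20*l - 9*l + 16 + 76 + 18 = -11*l^2 - 33*l + 110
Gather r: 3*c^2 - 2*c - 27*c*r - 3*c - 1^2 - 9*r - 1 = 3*c^2 - 5*c + r*(-27*c - 9) - 2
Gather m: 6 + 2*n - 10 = 2*n - 4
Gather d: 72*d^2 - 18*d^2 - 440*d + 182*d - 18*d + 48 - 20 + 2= 54*d^2 - 276*d + 30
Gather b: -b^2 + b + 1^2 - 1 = -b^2 + b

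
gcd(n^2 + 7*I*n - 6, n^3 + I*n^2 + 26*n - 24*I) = n + 6*I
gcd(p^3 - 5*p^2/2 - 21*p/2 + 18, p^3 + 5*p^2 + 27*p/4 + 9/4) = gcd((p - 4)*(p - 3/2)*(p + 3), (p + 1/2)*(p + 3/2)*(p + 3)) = p + 3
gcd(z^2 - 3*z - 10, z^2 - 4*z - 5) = z - 5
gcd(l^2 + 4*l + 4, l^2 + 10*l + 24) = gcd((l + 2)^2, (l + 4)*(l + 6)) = 1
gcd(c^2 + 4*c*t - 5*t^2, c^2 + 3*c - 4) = 1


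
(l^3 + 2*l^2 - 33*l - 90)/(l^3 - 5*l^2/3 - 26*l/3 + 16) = 3*(l^2 - l - 30)/(3*l^2 - 14*l + 16)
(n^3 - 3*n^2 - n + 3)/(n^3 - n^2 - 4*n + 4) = (n^2 - 2*n - 3)/(n^2 - 4)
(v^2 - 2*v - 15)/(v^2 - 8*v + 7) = (v^2 - 2*v - 15)/(v^2 - 8*v + 7)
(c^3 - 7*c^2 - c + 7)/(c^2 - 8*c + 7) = c + 1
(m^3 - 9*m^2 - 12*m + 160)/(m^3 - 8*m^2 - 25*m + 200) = (m + 4)/(m + 5)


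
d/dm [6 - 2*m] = -2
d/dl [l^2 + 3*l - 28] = 2*l + 3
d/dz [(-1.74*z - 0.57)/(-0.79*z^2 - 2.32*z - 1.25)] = (-1.3746*z^2 - 0.9006*z + 0.8526)/(0.6241*z^4 + 3.6656*z^3 + 7.3574*z^2 + 5.8*z + 1.5625)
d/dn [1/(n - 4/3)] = -9/(3*n - 4)^2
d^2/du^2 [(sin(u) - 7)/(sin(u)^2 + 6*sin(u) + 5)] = (-sin(u)^4 + 35*sin(u)^3 + 123*sin(u)^2 - 23*sin(u) - 494)/((sin(u) + 1)^2*(sin(u) + 5)^3)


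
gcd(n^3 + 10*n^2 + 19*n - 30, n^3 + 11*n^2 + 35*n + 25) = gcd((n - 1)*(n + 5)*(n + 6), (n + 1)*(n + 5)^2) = n + 5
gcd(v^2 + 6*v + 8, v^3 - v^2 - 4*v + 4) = v + 2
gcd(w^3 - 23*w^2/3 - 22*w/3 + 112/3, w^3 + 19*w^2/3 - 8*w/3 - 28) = w^2 + w/3 - 14/3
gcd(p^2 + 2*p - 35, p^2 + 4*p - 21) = p + 7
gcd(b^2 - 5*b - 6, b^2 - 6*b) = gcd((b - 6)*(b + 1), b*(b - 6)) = b - 6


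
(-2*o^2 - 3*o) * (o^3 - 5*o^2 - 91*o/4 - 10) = -2*o^5 + 7*o^4 + 121*o^3/2 + 353*o^2/4 + 30*o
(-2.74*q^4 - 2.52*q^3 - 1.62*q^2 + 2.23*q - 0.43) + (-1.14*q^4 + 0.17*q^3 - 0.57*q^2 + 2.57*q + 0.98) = -3.88*q^4 - 2.35*q^3 - 2.19*q^2 + 4.8*q + 0.55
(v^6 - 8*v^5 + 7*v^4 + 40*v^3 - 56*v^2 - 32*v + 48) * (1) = v^6 - 8*v^5 + 7*v^4 + 40*v^3 - 56*v^2 - 32*v + 48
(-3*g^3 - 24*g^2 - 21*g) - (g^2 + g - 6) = -3*g^3 - 25*g^2 - 22*g + 6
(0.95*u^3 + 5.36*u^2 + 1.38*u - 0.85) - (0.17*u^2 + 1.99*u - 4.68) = 0.95*u^3 + 5.19*u^2 - 0.61*u + 3.83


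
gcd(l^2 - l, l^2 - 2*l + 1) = l - 1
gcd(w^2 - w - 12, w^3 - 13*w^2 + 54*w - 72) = w - 4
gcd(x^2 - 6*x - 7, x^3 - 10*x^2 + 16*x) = 1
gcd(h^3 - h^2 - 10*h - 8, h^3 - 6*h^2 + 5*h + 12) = h^2 - 3*h - 4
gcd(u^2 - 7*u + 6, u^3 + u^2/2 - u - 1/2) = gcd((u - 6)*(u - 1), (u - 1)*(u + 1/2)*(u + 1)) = u - 1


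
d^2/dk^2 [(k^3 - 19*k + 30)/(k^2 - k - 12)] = 12*(-k^3 + 21*k^2 - 57*k + 103)/(k^6 - 3*k^5 - 33*k^4 + 71*k^3 + 396*k^2 - 432*k - 1728)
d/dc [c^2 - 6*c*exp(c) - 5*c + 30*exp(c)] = -6*c*exp(c) + 2*c + 24*exp(c) - 5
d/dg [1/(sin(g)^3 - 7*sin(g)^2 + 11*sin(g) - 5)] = (11 - 3*sin(g))*cos(g)/((sin(g) - 5)^2*(sin(g) - 1)^3)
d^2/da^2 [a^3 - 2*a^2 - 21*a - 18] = 6*a - 4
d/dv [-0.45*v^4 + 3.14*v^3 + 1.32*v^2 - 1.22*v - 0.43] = -1.8*v^3 + 9.42*v^2 + 2.64*v - 1.22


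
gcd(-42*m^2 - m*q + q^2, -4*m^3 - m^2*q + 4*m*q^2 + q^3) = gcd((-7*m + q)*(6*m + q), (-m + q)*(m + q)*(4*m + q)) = 1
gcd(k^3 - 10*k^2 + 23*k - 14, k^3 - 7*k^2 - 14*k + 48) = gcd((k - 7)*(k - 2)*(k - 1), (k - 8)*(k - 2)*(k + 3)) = k - 2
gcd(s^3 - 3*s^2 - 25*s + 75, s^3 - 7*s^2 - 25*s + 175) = s^2 - 25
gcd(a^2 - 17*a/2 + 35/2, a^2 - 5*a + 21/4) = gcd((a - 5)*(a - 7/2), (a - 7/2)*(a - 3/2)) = a - 7/2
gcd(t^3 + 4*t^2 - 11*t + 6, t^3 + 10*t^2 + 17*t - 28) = t - 1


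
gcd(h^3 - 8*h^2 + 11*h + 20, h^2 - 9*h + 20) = h^2 - 9*h + 20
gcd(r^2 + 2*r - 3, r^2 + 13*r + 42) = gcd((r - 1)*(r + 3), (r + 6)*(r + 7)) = 1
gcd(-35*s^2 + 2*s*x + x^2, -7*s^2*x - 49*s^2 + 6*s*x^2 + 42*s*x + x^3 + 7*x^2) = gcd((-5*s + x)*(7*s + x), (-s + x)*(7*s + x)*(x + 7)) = 7*s + x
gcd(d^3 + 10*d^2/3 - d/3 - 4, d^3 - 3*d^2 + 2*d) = d - 1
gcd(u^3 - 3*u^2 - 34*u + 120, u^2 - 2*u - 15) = u - 5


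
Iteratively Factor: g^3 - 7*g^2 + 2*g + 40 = (g - 4)*(g^2 - 3*g - 10) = (g - 4)*(g + 2)*(g - 5)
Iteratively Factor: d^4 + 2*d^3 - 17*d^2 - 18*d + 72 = (d + 4)*(d^3 - 2*d^2 - 9*d + 18) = (d - 3)*(d + 4)*(d^2 + d - 6) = (d - 3)*(d + 3)*(d + 4)*(d - 2)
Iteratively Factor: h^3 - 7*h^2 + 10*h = (h - 5)*(h^2 - 2*h) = (h - 5)*(h - 2)*(h)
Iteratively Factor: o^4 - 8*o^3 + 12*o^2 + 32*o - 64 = (o - 4)*(o^3 - 4*o^2 - 4*o + 16) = (o - 4)*(o + 2)*(o^2 - 6*o + 8) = (o - 4)*(o - 2)*(o + 2)*(o - 4)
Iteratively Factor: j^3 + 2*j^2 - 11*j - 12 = (j + 4)*(j^2 - 2*j - 3) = (j + 1)*(j + 4)*(j - 3)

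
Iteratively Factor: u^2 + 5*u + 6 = (u + 2)*(u + 3)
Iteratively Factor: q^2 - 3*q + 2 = (q - 1)*(q - 2)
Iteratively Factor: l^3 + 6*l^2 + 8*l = (l)*(l^2 + 6*l + 8) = l*(l + 4)*(l + 2)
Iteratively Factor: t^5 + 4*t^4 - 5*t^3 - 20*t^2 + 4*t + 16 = (t - 1)*(t^4 + 5*t^3 - 20*t - 16) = (t - 2)*(t - 1)*(t^3 + 7*t^2 + 14*t + 8) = (t - 2)*(t - 1)*(t + 1)*(t^2 + 6*t + 8) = (t - 2)*(t - 1)*(t + 1)*(t + 2)*(t + 4)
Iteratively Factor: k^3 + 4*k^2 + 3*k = (k)*(k^2 + 4*k + 3) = k*(k + 3)*(k + 1)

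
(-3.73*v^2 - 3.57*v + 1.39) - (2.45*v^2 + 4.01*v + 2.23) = -6.18*v^2 - 7.58*v - 0.84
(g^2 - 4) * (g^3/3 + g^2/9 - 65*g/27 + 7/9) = g^5/3 + g^4/9 - 101*g^3/27 + g^2/3 + 260*g/27 - 28/9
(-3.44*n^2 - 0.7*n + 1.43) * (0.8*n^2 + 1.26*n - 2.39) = -2.752*n^4 - 4.8944*n^3 + 8.4836*n^2 + 3.4748*n - 3.4177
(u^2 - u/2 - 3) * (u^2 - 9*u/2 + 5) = u^4 - 5*u^3 + 17*u^2/4 + 11*u - 15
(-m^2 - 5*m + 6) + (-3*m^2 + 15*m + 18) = -4*m^2 + 10*m + 24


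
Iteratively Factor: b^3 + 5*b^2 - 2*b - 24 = (b + 3)*(b^2 + 2*b - 8) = (b + 3)*(b + 4)*(b - 2)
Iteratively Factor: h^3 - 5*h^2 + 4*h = (h - 1)*(h^2 - 4*h) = h*(h - 1)*(h - 4)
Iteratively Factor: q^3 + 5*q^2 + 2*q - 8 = (q - 1)*(q^2 + 6*q + 8) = (q - 1)*(q + 4)*(q + 2)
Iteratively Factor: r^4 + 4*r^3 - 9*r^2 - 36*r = (r - 3)*(r^3 + 7*r^2 + 12*r) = (r - 3)*(r + 3)*(r^2 + 4*r) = r*(r - 3)*(r + 3)*(r + 4)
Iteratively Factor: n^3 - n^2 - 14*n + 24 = (n - 3)*(n^2 + 2*n - 8) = (n - 3)*(n + 4)*(n - 2)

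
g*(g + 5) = g^2 + 5*g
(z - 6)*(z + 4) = z^2 - 2*z - 24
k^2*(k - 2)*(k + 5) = k^4 + 3*k^3 - 10*k^2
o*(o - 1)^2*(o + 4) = o^4 + 2*o^3 - 7*o^2 + 4*o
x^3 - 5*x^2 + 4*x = x*(x - 4)*(x - 1)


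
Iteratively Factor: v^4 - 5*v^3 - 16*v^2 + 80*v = (v)*(v^3 - 5*v^2 - 16*v + 80) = v*(v + 4)*(v^2 - 9*v + 20) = v*(v - 5)*(v + 4)*(v - 4)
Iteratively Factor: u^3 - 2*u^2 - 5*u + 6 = (u - 3)*(u^2 + u - 2) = (u - 3)*(u + 2)*(u - 1)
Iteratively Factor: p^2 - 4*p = (p - 4)*(p)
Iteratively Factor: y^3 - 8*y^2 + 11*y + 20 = (y - 4)*(y^2 - 4*y - 5) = (y - 4)*(y + 1)*(y - 5)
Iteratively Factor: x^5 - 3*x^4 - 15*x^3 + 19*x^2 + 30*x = (x + 1)*(x^4 - 4*x^3 - 11*x^2 + 30*x) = (x + 1)*(x + 3)*(x^3 - 7*x^2 + 10*x) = (x - 2)*(x + 1)*(x + 3)*(x^2 - 5*x) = x*(x - 2)*(x + 1)*(x + 3)*(x - 5)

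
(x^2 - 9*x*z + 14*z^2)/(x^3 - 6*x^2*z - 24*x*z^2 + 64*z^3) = (x - 7*z)/(x^2 - 4*x*z - 32*z^2)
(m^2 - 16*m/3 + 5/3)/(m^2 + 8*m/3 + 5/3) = (3*m^2 - 16*m + 5)/(3*m^2 + 8*m + 5)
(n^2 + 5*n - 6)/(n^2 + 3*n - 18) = (n - 1)/(n - 3)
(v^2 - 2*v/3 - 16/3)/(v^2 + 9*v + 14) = (v - 8/3)/(v + 7)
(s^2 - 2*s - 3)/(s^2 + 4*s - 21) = (s + 1)/(s + 7)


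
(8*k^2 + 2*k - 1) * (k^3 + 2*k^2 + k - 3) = 8*k^5 + 18*k^4 + 11*k^3 - 24*k^2 - 7*k + 3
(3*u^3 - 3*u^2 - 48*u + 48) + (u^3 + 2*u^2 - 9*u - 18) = 4*u^3 - u^2 - 57*u + 30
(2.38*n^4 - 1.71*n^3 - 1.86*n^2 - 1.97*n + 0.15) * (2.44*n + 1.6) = 5.8072*n^5 - 0.3644*n^4 - 7.2744*n^3 - 7.7828*n^2 - 2.786*n + 0.24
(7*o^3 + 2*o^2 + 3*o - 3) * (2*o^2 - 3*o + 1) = 14*o^5 - 17*o^4 + 7*o^3 - 13*o^2 + 12*o - 3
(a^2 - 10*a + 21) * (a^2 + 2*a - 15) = a^4 - 8*a^3 - 14*a^2 + 192*a - 315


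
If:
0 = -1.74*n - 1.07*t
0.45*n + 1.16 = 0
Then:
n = -2.58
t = 4.19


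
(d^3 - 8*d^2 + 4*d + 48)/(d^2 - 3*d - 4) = (d^2 - 4*d - 12)/(d + 1)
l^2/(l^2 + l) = l/(l + 1)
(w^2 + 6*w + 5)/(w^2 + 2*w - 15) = (w + 1)/(w - 3)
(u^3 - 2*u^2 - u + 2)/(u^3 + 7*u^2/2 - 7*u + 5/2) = 2*(u^2 - u - 2)/(2*u^2 + 9*u - 5)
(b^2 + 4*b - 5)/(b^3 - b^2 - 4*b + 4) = (b + 5)/(b^2 - 4)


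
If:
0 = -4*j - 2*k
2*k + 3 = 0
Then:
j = 3/4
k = -3/2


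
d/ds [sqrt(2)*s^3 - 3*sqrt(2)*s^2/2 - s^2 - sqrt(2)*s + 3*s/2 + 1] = 3*sqrt(2)*s^2 - 3*sqrt(2)*s - 2*s - sqrt(2) + 3/2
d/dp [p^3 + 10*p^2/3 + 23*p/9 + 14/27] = 3*p^2 + 20*p/3 + 23/9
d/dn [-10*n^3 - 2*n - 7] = -30*n^2 - 2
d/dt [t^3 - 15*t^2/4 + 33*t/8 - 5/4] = 3*t^2 - 15*t/2 + 33/8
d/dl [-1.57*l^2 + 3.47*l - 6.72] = 3.47 - 3.14*l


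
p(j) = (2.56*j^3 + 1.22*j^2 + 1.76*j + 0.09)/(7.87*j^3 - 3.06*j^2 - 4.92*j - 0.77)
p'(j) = (-23.61*j^2 + 6.12*j + 4.92)*(2.56*j^3 + 1.22*j^2 + 1.76*j + 0.09)/(7.87*j^3 - 3.06*j^2 - 4.92*j - 0.77)^2 + (7.68*j^2 + 2.44*j + 1.76)/(7.87*j^3 - 3.06*j^2 - 4.92*j - 0.77) = (-17.435*j^4 - 52.8928*j^3 - 8.6553*j^2 - 1.328*j - 0.9124)/(61.9369*j^6 - 48.1644*j^5 - 68.0772*j^4 + 17.9906*j^3 + 28.9188*j^2 + 7.5768*j + 0.5929)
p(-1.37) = 0.33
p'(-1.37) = 0.15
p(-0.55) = 3.13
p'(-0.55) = 49.26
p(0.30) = -0.35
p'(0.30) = -0.69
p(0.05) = -0.18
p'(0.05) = -0.96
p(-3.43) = 0.28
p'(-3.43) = -0.00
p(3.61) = 0.46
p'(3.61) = -0.06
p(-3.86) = 0.28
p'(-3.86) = -0.00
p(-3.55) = 0.28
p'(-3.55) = -0.00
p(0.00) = -0.12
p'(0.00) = -1.54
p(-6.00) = 0.29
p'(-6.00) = -0.00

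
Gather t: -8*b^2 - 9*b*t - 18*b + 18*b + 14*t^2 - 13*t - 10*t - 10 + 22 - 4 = -8*b^2 + 14*t^2 + t*(-9*b - 23) + 8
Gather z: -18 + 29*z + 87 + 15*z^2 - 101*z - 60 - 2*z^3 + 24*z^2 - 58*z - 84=-2*z^3 + 39*z^2 - 130*z - 75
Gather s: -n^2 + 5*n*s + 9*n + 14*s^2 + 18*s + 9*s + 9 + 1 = -n^2 + 9*n + 14*s^2 + s*(5*n + 27) + 10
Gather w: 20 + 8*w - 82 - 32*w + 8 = -24*w - 54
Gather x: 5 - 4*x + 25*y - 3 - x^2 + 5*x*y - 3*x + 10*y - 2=-x^2 + x*(5*y - 7) + 35*y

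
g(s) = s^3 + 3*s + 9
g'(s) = 3*s^2 + 3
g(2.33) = 28.64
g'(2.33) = 19.29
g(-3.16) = -32.03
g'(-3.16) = 32.96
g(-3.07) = -29.14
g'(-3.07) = 31.27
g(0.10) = 9.30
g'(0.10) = 3.03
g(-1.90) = -3.56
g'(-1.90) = 13.83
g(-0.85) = 5.84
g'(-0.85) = 5.17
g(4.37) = 105.56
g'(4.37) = 60.29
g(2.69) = 36.54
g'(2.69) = 24.71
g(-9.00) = -747.00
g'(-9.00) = 246.00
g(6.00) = 243.00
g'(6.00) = 111.00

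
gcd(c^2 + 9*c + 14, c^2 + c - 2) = c + 2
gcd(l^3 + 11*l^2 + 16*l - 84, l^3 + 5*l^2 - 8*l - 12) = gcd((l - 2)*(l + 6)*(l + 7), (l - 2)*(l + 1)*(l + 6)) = l^2 + 4*l - 12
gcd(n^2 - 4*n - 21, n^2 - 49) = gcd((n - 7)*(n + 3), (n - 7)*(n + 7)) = n - 7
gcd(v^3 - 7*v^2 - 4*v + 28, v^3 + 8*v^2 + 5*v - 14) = v + 2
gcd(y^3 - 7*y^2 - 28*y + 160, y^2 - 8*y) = y - 8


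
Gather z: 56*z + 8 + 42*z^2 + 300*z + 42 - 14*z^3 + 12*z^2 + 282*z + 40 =-14*z^3 + 54*z^2 + 638*z + 90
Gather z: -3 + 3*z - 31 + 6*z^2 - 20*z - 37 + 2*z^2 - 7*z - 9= 8*z^2 - 24*z - 80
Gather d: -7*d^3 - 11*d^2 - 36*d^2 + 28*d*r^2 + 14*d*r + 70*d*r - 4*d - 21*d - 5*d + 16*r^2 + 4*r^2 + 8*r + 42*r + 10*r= -7*d^3 - 47*d^2 + d*(28*r^2 + 84*r - 30) + 20*r^2 + 60*r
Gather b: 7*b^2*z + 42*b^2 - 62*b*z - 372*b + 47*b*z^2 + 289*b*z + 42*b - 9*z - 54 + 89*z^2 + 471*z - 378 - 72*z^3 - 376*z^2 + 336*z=b^2*(7*z + 42) + b*(47*z^2 + 227*z - 330) - 72*z^3 - 287*z^2 + 798*z - 432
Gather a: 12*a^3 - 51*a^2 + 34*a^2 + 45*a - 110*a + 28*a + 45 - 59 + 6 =12*a^3 - 17*a^2 - 37*a - 8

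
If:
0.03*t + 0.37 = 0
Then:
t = -12.33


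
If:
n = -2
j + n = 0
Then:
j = 2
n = -2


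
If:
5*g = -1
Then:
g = -1/5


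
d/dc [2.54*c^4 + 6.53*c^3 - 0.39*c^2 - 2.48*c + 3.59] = 10.16*c^3 + 19.59*c^2 - 0.78*c - 2.48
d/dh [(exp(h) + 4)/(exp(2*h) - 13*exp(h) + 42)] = (-(exp(h) + 4)*(2*exp(h) - 13) + exp(2*h) - 13*exp(h) + 42)*exp(h)/(exp(2*h) - 13*exp(h) + 42)^2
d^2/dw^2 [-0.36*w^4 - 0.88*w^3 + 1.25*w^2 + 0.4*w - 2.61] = -4.32*w^2 - 5.28*w + 2.5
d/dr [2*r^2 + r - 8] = 4*r + 1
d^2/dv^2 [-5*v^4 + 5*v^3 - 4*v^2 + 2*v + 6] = -60*v^2 + 30*v - 8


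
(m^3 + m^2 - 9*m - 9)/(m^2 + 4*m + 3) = m - 3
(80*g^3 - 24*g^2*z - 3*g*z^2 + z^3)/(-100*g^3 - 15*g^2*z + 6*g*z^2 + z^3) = (-4*g + z)/(5*g + z)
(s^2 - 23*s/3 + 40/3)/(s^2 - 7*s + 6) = (3*s^2 - 23*s + 40)/(3*(s^2 - 7*s + 6))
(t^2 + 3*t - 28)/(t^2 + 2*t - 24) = (t + 7)/(t + 6)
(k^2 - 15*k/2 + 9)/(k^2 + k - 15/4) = 2*(k - 6)/(2*k + 5)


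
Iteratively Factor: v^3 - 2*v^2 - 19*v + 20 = (v + 4)*(v^2 - 6*v + 5) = (v - 1)*(v + 4)*(v - 5)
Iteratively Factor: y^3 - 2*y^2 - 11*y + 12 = (y - 1)*(y^2 - y - 12) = (y - 1)*(y + 3)*(y - 4)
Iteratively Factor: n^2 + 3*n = (n)*(n + 3)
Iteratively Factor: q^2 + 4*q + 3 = (q + 1)*(q + 3)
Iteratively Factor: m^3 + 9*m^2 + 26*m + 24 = (m + 2)*(m^2 + 7*m + 12) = (m + 2)*(m + 4)*(m + 3)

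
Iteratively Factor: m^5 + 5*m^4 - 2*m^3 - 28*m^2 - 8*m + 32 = (m + 2)*(m^4 + 3*m^3 - 8*m^2 - 12*m + 16) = (m - 1)*(m + 2)*(m^3 + 4*m^2 - 4*m - 16) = (m - 1)*(m + 2)*(m + 4)*(m^2 - 4) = (m - 1)*(m + 2)^2*(m + 4)*(m - 2)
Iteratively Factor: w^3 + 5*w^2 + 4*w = (w + 1)*(w^2 + 4*w) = w*(w + 1)*(w + 4)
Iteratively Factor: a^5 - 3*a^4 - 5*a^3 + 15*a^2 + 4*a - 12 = (a - 2)*(a^4 - a^3 - 7*a^2 + a + 6) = (a - 3)*(a - 2)*(a^3 + 2*a^2 - a - 2) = (a - 3)*(a - 2)*(a - 1)*(a^2 + 3*a + 2) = (a - 3)*(a - 2)*(a - 1)*(a + 2)*(a + 1)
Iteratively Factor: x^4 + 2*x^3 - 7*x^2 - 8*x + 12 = (x + 3)*(x^3 - x^2 - 4*x + 4) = (x + 2)*(x + 3)*(x^2 - 3*x + 2) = (x - 1)*(x + 2)*(x + 3)*(x - 2)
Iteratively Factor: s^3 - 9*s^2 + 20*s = (s - 5)*(s^2 - 4*s) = s*(s - 5)*(s - 4)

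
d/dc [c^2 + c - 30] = 2*c + 1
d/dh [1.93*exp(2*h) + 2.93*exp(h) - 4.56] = (3.86*exp(h) + 2.93)*exp(h)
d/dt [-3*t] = -3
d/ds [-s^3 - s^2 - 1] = s*(-3*s - 2)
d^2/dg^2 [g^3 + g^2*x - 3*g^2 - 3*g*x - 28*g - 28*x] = 6*g + 2*x - 6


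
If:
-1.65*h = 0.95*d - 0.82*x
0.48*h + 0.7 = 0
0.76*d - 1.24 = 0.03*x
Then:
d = 1.59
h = -1.46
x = -1.09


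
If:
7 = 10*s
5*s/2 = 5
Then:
No Solution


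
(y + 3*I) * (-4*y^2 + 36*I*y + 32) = -4*y^3 + 24*I*y^2 - 76*y + 96*I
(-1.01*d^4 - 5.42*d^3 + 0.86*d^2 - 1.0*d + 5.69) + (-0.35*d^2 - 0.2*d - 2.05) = -1.01*d^4 - 5.42*d^3 + 0.51*d^2 - 1.2*d + 3.64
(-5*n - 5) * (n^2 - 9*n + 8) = -5*n^3 + 40*n^2 + 5*n - 40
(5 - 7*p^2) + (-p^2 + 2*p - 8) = -8*p^2 + 2*p - 3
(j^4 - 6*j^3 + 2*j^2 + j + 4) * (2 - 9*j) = -9*j^5 + 56*j^4 - 30*j^3 - 5*j^2 - 34*j + 8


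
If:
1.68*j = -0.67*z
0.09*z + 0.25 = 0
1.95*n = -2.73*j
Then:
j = 1.11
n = -1.55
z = -2.78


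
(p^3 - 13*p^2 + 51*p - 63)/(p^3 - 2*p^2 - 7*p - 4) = (-p^3 + 13*p^2 - 51*p + 63)/(-p^3 + 2*p^2 + 7*p + 4)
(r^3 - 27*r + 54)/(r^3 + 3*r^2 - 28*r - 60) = (r^2 - 6*r + 9)/(r^2 - 3*r - 10)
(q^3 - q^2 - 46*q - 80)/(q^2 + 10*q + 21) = (q^3 - q^2 - 46*q - 80)/(q^2 + 10*q + 21)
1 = 1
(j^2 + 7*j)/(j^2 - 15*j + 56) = j*(j + 7)/(j^2 - 15*j + 56)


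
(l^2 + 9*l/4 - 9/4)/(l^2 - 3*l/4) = (l + 3)/l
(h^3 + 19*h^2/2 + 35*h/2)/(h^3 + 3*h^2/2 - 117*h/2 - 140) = h/(h - 8)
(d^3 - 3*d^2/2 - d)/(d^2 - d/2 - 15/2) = d*(-2*d^2 + 3*d + 2)/(-2*d^2 + d + 15)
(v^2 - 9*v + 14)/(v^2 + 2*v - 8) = (v - 7)/(v + 4)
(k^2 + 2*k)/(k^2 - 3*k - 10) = k/(k - 5)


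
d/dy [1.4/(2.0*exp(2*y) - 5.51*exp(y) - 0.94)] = (7.714 - 5.6*exp(y))*exp(y)/(-2.0*exp(2*y) + 5.51*exp(y) + 0.94)^2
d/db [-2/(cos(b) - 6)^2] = -4*sin(b)/(cos(b) - 6)^3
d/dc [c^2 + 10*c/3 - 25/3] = 2*c + 10/3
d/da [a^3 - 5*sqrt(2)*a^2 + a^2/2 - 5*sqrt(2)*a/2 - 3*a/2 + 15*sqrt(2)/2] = 3*a^2 - 10*sqrt(2)*a + a - 5*sqrt(2)/2 - 3/2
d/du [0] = 0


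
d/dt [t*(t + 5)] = 2*t + 5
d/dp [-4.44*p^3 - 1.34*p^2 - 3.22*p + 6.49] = -13.32*p^2 - 2.68*p - 3.22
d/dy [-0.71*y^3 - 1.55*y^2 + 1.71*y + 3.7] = -2.13*y^2 - 3.1*y + 1.71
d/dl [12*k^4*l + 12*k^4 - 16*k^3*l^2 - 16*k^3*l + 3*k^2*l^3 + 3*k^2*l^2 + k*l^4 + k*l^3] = k*(12*k^3 - 32*k^2*l - 16*k^2 + 9*k*l^2 + 6*k*l + 4*l^3 + 3*l^2)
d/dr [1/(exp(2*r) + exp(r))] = (-2*exp(r) - 1)*exp(-r)/(exp(r) + 1)^2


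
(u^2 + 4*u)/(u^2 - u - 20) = u/(u - 5)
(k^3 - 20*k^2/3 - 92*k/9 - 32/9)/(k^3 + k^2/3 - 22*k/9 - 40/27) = 3*(3*k^2 - 22*k - 16)/(9*k^2 - 3*k - 20)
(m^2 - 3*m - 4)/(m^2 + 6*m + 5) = (m - 4)/(m + 5)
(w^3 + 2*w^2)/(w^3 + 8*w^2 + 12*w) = w/(w + 6)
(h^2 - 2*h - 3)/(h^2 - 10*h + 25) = (h^2 - 2*h - 3)/(h^2 - 10*h + 25)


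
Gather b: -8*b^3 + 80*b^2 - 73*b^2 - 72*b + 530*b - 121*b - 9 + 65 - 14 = -8*b^3 + 7*b^2 + 337*b + 42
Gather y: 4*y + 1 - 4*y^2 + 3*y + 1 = -4*y^2 + 7*y + 2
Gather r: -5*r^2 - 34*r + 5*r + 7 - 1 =-5*r^2 - 29*r + 6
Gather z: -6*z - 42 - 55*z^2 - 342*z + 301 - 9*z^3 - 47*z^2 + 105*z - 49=-9*z^3 - 102*z^2 - 243*z + 210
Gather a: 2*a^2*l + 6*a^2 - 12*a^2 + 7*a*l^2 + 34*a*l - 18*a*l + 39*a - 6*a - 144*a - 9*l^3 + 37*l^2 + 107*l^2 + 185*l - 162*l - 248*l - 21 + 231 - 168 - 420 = a^2*(2*l - 6) + a*(7*l^2 + 16*l - 111) - 9*l^3 + 144*l^2 - 225*l - 378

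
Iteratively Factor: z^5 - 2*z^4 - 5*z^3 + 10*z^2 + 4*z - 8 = (z + 2)*(z^4 - 4*z^3 + 3*z^2 + 4*z - 4) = (z - 1)*(z + 2)*(z^3 - 3*z^2 + 4) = (z - 2)*(z - 1)*(z + 2)*(z^2 - z - 2) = (z - 2)^2*(z - 1)*(z + 2)*(z + 1)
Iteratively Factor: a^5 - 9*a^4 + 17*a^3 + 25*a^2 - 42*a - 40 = (a - 2)*(a^4 - 7*a^3 + 3*a^2 + 31*a + 20) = (a - 5)*(a - 2)*(a^3 - 2*a^2 - 7*a - 4) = (a - 5)*(a - 2)*(a + 1)*(a^2 - 3*a - 4) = (a - 5)*(a - 4)*(a - 2)*(a + 1)*(a + 1)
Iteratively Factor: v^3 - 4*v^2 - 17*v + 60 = (v - 3)*(v^2 - v - 20) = (v - 5)*(v - 3)*(v + 4)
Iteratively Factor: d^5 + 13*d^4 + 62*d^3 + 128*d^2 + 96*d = (d)*(d^4 + 13*d^3 + 62*d^2 + 128*d + 96) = d*(d + 3)*(d^3 + 10*d^2 + 32*d + 32) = d*(d + 2)*(d + 3)*(d^2 + 8*d + 16) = d*(d + 2)*(d + 3)*(d + 4)*(d + 4)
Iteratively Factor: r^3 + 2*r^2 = (r + 2)*(r^2) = r*(r + 2)*(r)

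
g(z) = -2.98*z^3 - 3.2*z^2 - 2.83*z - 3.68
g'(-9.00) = -669.37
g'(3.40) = -127.94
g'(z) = -8.94*z^2 - 6.4*z - 2.83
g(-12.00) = 4718.92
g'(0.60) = -9.89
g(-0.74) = -2.13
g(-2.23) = 19.76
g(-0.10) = -3.43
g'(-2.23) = -33.02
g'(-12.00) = -1213.39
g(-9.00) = 1935.01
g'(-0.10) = -2.28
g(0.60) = -7.17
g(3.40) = -167.42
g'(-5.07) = -200.18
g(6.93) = -1168.75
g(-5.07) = 316.78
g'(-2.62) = -47.43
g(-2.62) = 35.36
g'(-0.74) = -2.99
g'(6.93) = -476.52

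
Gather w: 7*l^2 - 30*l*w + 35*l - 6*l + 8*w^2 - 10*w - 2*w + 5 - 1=7*l^2 + 29*l + 8*w^2 + w*(-30*l - 12) + 4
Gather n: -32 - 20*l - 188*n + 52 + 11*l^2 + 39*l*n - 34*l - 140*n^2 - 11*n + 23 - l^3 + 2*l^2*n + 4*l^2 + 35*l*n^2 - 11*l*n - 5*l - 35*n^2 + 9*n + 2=-l^3 + 15*l^2 - 59*l + n^2*(35*l - 175) + n*(2*l^2 + 28*l - 190) + 45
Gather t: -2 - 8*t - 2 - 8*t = -16*t - 4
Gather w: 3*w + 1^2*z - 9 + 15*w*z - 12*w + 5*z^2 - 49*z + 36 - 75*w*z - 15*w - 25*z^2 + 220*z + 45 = w*(-60*z - 24) - 20*z^2 + 172*z + 72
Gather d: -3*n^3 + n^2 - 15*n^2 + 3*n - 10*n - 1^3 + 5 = -3*n^3 - 14*n^2 - 7*n + 4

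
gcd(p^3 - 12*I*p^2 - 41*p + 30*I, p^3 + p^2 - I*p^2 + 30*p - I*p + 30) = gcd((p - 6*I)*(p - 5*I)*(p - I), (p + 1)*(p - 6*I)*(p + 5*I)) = p - 6*I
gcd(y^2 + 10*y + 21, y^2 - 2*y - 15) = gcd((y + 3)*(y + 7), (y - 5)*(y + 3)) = y + 3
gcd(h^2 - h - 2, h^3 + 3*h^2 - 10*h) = h - 2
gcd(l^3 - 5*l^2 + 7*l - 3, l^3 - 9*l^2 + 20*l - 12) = l - 1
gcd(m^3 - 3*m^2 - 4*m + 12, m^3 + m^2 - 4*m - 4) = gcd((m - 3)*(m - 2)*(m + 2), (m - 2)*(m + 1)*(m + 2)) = m^2 - 4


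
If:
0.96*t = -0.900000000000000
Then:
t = -0.94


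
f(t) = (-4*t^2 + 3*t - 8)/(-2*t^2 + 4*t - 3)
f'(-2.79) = -0.04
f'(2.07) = -3.36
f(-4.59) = 1.67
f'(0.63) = 8.62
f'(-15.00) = -0.00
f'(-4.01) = -0.04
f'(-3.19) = -0.04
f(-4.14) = 1.65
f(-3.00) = 1.61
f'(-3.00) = -0.04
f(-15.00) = 1.86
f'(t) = (3 - 8*t)/(-2*t^2 + 4*t - 3) + (4*t - 4)*(-4*t^2 + 3*t - 8)/(-2*t^2 + 4*t - 3)^2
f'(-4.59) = -0.04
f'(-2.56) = -0.03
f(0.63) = 6.04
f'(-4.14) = -0.04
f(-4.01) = 1.65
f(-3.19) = 1.61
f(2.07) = 5.75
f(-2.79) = 1.60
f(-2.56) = 1.59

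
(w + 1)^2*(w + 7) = w^3 + 9*w^2 + 15*w + 7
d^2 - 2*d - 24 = (d - 6)*(d + 4)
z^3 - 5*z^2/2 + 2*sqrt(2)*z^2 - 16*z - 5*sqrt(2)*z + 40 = (z - 5/2)*(z - 2*sqrt(2))*(z + 4*sqrt(2))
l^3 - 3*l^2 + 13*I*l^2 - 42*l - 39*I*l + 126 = (l - 3)*(l + 6*I)*(l + 7*I)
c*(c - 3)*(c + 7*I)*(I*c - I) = I*c^4 - 7*c^3 - 4*I*c^3 + 28*c^2 + 3*I*c^2 - 21*c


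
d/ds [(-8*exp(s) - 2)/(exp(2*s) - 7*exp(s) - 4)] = (8*exp(2*s) + 4*exp(s) + 18)*exp(s)/(exp(4*s) - 14*exp(3*s) + 41*exp(2*s) + 56*exp(s) + 16)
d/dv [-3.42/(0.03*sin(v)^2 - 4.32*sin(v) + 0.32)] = (0.2052*sin(v) - 14.7744)*cos(v)/(0.03*sin(v)^2 - 4.32*sin(v) + 0.32)^2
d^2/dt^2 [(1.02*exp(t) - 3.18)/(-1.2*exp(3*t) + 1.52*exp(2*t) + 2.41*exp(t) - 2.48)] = (-5.87519999999999*exp(6*t) + 46.79424*exp(5*t) - 77.959488*exp(4*t) + 54.193392*exp(3*t) - 73.296144*exp(2*t) + 60.322734*exp(t) + 12.732816)*exp(t)/(1.728*exp(9*t) - 6.5664*exp(8*t) - 2.09376*exp(7*t) + 33.576832*exp(6*t) - 22.936152*exp(5*t) - 52.32852*exp(4*t) + 62.652335*exp(3*t) + 15.16644*exp(2*t) - 44.467392*exp(t) + 15.252992)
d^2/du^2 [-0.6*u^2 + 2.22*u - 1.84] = -1.20000000000000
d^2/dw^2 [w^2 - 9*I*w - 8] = 2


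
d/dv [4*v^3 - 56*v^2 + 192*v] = 12*v^2 - 112*v + 192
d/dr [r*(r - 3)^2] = 3*(r - 3)*(r - 1)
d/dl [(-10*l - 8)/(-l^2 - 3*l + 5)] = 2*(-5*l^2 - 8*l - 37)/(l^4 + 6*l^3 - l^2 - 30*l + 25)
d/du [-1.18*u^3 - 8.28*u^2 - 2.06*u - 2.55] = -3.54*u^2 - 16.56*u - 2.06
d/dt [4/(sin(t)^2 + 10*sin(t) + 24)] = -8*(sin(t) + 5)*cos(t)/(sin(t)^2 + 10*sin(t) + 24)^2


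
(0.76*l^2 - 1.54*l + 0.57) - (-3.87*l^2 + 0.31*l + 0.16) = 4.63*l^2 - 1.85*l + 0.41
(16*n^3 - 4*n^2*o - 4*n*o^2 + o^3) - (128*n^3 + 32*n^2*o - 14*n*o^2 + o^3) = -112*n^3 - 36*n^2*o + 10*n*o^2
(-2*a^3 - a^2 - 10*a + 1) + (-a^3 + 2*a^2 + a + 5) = -3*a^3 + a^2 - 9*a + 6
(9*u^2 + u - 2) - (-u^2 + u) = 10*u^2 - 2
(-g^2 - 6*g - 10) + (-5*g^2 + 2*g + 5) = -6*g^2 - 4*g - 5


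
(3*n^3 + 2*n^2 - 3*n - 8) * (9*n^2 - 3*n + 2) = 27*n^5 + 9*n^4 - 27*n^3 - 59*n^2 + 18*n - 16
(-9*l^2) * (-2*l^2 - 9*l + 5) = 18*l^4 + 81*l^3 - 45*l^2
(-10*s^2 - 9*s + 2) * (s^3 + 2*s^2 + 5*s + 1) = -10*s^5 - 29*s^4 - 66*s^3 - 51*s^2 + s + 2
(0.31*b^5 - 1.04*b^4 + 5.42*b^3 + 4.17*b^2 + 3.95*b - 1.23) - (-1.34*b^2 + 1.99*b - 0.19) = 0.31*b^5 - 1.04*b^4 + 5.42*b^3 + 5.51*b^2 + 1.96*b - 1.04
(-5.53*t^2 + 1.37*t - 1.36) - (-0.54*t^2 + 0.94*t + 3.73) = -4.99*t^2 + 0.43*t - 5.09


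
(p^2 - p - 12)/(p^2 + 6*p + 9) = (p - 4)/(p + 3)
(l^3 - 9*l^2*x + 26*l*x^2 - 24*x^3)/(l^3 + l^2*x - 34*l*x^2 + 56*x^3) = (l - 3*x)/(l + 7*x)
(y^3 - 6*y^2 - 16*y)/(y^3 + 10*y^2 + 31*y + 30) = y*(y - 8)/(y^2 + 8*y + 15)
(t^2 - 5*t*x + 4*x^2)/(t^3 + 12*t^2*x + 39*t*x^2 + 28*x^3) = (t^2 - 5*t*x + 4*x^2)/(t^3 + 12*t^2*x + 39*t*x^2 + 28*x^3)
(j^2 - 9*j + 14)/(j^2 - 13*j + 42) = (j - 2)/(j - 6)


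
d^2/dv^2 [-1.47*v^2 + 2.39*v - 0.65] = -2.94000000000000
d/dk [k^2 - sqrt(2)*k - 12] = 2*k - sqrt(2)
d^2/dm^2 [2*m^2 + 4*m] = 4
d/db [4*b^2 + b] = 8*b + 1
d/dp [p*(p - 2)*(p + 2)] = 3*p^2 - 4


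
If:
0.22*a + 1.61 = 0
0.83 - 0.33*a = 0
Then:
No Solution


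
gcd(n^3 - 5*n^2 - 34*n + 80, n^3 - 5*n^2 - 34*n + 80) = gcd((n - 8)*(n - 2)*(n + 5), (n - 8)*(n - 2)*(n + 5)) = n^3 - 5*n^2 - 34*n + 80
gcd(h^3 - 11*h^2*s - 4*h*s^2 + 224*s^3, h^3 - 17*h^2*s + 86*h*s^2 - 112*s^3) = h^2 - 15*h*s + 56*s^2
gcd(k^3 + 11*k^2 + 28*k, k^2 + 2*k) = k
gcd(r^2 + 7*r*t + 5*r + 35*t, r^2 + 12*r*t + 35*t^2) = r + 7*t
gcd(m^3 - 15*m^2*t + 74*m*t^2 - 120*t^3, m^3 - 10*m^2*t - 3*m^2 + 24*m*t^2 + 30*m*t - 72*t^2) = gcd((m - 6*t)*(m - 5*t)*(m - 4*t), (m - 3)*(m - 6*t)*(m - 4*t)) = m^2 - 10*m*t + 24*t^2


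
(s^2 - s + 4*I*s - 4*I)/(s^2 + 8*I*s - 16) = (s - 1)/(s + 4*I)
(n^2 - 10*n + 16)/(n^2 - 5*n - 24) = (n - 2)/(n + 3)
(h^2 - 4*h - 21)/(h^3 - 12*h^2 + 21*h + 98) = (h + 3)/(h^2 - 5*h - 14)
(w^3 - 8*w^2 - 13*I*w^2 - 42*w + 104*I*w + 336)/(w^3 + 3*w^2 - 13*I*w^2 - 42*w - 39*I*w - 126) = (w - 8)/(w + 3)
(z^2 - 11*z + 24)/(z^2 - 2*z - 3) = (z - 8)/(z + 1)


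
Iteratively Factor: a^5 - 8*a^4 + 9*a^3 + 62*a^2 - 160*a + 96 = (a + 3)*(a^4 - 11*a^3 + 42*a^2 - 64*a + 32) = (a - 4)*(a + 3)*(a^3 - 7*a^2 + 14*a - 8) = (a - 4)^2*(a + 3)*(a^2 - 3*a + 2) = (a - 4)^2*(a - 1)*(a + 3)*(a - 2)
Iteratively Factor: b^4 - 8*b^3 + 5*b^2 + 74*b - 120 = (b - 5)*(b^3 - 3*b^2 - 10*b + 24) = (b - 5)*(b - 2)*(b^2 - b - 12) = (b - 5)*(b - 4)*(b - 2)*(b + 3)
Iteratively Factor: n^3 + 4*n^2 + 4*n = (n)*(n^2 + 4*n + 4) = n*(n + 2)*(n + 2)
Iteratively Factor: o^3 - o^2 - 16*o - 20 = (o + 2)*(o^2 - 3*o - 10) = (o + 2)^2*(o - 5)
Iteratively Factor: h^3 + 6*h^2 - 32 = (h + 4)*(h^2 + 2*h - 8) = (h - 2)*(h + 4)*(h + 4)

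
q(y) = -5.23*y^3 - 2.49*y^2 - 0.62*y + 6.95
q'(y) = -15.69*y^2 - 4.98*y - 0.62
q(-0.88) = 9.13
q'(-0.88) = -8.39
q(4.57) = -547.06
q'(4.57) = -351.06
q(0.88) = 0.91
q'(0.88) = -17.15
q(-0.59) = 7.52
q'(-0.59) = -3.14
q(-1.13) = 12.02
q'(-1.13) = -15.03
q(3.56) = -262.78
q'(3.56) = -217.20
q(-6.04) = 1072.28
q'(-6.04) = -542.94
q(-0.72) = 8.06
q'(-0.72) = -5.17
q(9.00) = -4012.99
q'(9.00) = -1316.33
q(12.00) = -9396.49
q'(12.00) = -2319.74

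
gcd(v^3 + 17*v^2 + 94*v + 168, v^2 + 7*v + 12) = v + 4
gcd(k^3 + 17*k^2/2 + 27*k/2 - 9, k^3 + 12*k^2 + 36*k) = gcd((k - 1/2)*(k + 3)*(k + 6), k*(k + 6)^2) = k + 6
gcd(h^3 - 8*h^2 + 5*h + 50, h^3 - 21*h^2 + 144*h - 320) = h - 5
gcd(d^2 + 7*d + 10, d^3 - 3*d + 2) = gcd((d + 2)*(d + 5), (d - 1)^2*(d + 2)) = d + 2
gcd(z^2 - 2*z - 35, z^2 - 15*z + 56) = z - 7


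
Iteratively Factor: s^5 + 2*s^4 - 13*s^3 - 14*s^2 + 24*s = (s)*(s^4 + 2*s^3 - 13*s^2 - 14*s + 24) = s*(s - 1)*(s^3 + 3*s^2 - 10*s - 24) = s*(s - 3)*(s - 1)*(s^2 + 6*s + 8) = s*(s - 3)*(s - 1)*(s + 4)*(s + 2)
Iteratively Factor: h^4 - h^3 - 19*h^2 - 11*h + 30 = (h - 1)*(h^3 - 19*h - 30) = (h - 1)*(h + 2)*(h^2 - 2*h - 15) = (h - 1)*(h + 2)*(h + 3)*(h - 5)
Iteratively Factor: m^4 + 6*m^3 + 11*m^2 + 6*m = (m + 3)*(m^3 + 3*m^2 + 2*m) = (m + 2)*(m + 3)*(m^2 + m) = m*(m + 2)*(m + 3)*(m + 1)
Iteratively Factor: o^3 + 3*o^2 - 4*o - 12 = (o - 2)*(o^2 + 5*o + 6) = (o - 2)*(o + 2)*(o + 3)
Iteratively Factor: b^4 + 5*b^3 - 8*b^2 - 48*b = (b - 3)*(b^3 + 8*b^2 + 16*b) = b*(b - 3)*(b^2 + 8*b + 16) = b*(b - 3)*(b + 4)*(b + 4)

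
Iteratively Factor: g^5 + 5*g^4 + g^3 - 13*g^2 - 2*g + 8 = (g - 1)*(g^4 + 6*g^3 + 7*g^2 - 6*g - 8) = (g - 1)*(g + 1)*(g^3 + 5*g^2 + 2*g - 8) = (g - 1)^2*(g + 1)*(g^2 + 6*g + 8) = (g - 1)^2*(g + 1)*(g + 4)*(g + 2)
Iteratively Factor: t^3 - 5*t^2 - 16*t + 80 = (t + 4)*(t^2 - 9*t + 20) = (t - 5)*(t + 4)*(t - 4)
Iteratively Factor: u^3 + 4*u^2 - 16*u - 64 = (u + 4)*(u^2 - 16) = (u - 4)*(u + 4)*(u + 4)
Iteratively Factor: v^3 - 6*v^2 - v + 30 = (v - 5)*(v^2 - v - 6) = (v - 5)*(v + 2)*(v - 3)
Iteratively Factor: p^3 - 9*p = (p - 3)*(p^2 + 3*p) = (p - 3)*(p + 3)*(p)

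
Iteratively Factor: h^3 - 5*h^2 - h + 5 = (h - 1)*(h^2 - 4*h - 5) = (h - 1)*(h + 1)*(h - 5)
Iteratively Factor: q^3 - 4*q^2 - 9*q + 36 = (q - 4)*(q^2 - 9) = (q - 4)*(q + 3)*(q - 3)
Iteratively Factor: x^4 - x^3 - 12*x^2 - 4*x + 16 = (x - 4)*(x^3 + 3*x^2 - 4) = (x - 4)*(x + 2)*(x^2 + x - 2) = (x - 4)*(x + 2)^2*(x - 1)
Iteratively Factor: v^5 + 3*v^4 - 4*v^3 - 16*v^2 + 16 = (v + 2)*(v^4 + v^3 - 6*v^2 - 4*v + 8) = (v + 2)^2*(v^3 - v^2 - 4*v + 4) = (v + 2)^3*(v^2 - 3*v + 2) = (v - 1)*(v + 2)^3*(v - 2)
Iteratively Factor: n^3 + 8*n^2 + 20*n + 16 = (n + 2)*(n^2 + 6*n + 8) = (n + 2)^2*(n + 4)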